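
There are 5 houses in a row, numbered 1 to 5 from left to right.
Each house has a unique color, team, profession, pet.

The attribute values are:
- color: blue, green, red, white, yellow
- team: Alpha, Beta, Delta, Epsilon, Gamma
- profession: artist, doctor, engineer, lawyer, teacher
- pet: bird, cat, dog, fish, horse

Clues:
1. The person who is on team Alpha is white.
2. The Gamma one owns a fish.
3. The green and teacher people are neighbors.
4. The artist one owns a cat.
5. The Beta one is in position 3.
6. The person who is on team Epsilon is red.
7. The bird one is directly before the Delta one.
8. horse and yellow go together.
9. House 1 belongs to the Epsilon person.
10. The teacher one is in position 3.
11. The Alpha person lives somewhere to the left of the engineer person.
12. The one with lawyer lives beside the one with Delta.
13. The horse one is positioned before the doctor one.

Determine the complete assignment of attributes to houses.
Solution:

House | Color | Team | Profession | Pet
---------------------------------------
  1   | red | Epsilon | lawyer | bird
  2   | green | Delta | artist | cat
  3   | yellow | Beta | teacher | horse
  4   | white | Alpha | doctor | dog
  5   | blue | Gamma | engineer | fish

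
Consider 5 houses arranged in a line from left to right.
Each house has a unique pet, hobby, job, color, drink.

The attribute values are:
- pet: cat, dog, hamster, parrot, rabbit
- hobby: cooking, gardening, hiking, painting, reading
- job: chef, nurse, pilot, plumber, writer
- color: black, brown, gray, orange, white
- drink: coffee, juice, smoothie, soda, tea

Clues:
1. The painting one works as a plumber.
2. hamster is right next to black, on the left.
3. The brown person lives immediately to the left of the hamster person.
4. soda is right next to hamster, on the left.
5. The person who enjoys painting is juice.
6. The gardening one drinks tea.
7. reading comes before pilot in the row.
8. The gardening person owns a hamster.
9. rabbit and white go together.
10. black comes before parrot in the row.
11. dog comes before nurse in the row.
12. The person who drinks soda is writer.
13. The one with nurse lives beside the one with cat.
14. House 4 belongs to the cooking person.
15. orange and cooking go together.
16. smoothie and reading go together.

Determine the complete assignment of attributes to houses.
Solution:

House | Pet | Hobby | Job | Color | Drink
-----------------------------------------
  1   | dog | hiking | writer | brown | soda
  2   | hamster | gardening | nurse | gray | tea
  3   | cat | reading | chef | black | smoothie
  4   | parrot | cooking | pilot | orange | coffee
  5   | rabbit | painting | plumber | white | juice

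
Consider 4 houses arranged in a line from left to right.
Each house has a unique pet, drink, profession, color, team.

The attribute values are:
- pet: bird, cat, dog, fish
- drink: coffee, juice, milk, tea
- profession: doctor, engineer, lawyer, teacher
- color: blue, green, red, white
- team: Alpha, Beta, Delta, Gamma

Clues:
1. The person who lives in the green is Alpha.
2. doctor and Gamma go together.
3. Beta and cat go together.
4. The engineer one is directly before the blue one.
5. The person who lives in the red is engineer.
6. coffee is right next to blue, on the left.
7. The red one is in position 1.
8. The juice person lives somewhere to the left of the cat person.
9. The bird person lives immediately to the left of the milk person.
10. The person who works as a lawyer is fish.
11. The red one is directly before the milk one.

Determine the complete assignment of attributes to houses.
Solution:

House | Pet | Drink | Profession | Color | Team
-----------------------------------------------
  1   | bird | coffee | engineer | red | Delta
  2   | dog | milk | doctor | blue | Gamma
  3   | fish | juice | lawyer | green | Alpha
  4   | cat | tea | teacher | white | Beta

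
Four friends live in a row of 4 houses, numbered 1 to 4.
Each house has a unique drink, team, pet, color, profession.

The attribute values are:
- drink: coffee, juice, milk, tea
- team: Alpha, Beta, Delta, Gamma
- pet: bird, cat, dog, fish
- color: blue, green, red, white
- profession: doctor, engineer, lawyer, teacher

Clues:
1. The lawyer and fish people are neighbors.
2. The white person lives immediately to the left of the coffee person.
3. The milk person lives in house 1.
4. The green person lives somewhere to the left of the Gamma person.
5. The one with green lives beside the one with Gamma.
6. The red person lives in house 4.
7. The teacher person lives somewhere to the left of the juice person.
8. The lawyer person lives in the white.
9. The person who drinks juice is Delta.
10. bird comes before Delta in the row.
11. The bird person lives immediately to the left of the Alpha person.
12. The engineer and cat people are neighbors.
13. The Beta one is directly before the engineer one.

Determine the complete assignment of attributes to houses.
Solution:

House | Drink | Team | Pet | Color | Profession
-----------------------------------------------
  1   | milk | Beta | bird | white | lawyer
  2   | coffee | Alpha | fish | green | engineer
  3   | tea | Gamma | cat | blue | teacher
  4   | juice | Delta | dog | red | doctor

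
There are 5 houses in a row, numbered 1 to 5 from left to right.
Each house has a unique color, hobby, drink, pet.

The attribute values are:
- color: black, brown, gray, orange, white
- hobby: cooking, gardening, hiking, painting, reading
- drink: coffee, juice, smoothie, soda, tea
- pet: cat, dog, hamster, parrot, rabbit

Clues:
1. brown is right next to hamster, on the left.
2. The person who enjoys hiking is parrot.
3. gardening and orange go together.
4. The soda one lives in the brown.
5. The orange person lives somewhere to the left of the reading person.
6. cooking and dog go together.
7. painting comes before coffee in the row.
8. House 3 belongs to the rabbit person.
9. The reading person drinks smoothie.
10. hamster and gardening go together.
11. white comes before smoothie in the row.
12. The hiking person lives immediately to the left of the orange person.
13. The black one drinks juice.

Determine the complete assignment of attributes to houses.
Solution:

House | Color | Hobby | Drink | Pet
-----------------------------------
  1   | brown | hiking | soda | parrot
  2   | orange | gardening | tea | hamster
  3   | black | painting | juice | rabbit
  4   | white | cooking | coffee | dog
  5   | gray | reading | smoothie | cat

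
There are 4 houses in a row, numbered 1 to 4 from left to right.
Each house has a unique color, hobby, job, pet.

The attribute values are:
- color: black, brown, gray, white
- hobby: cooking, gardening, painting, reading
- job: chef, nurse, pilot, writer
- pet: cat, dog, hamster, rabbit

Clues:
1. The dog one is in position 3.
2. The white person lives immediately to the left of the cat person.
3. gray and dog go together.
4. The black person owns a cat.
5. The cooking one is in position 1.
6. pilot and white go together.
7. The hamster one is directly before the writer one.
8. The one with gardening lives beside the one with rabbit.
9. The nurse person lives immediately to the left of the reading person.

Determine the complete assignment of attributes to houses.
Solution:

House | Color | Hobby | Job | Pet
---------------------------------
  1   | white | cooking | pilot | hamster
  2   | black | painting | writer | cat
  3   | gray | gardening | nurse | dog
  4   | brown | reading | chef | rabbit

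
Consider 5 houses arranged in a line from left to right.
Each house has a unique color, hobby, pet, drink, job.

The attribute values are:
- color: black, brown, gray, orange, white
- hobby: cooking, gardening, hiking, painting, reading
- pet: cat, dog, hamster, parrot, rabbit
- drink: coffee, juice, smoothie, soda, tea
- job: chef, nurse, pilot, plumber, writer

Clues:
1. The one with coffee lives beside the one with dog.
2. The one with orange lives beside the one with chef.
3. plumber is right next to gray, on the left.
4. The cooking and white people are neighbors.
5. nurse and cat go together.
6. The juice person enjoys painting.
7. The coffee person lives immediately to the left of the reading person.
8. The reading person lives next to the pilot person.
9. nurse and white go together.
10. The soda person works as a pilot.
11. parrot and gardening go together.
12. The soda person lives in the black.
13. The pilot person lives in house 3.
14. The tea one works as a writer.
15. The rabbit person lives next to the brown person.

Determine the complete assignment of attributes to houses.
Solution:

House | Color | Hobby | Pet | Drink | Job
-----------------------------------------
  1   | orange | gardening | parrot | coffee | plumber
  2   | gray | reading | dog | smoothie | chef
  3   | black | hiking | rabbit | soda | pilot
  4   | brown | cooking | hamster | tea | writer
  5   | white | painting | cat | juice | nurse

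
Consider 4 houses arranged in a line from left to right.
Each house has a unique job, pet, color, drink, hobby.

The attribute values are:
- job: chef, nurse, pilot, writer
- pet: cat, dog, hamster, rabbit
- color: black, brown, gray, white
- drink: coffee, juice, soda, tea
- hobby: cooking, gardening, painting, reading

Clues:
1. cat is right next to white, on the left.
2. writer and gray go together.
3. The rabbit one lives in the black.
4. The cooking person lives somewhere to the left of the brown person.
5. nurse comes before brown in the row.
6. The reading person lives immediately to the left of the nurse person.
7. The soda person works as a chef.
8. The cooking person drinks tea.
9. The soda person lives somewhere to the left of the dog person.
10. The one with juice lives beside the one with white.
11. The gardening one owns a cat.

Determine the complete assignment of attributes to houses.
Solution:

House | Job | Pet | Color | Drink | Hobby
-----------------------------------------
  1   | writer | cat | gray | juice | gardening
  2   | chef | hamster | white | soda | reading
  3   | nurse | rabbit | black | tea | cooking
  4   | pilot | dog | brown | coffee | painting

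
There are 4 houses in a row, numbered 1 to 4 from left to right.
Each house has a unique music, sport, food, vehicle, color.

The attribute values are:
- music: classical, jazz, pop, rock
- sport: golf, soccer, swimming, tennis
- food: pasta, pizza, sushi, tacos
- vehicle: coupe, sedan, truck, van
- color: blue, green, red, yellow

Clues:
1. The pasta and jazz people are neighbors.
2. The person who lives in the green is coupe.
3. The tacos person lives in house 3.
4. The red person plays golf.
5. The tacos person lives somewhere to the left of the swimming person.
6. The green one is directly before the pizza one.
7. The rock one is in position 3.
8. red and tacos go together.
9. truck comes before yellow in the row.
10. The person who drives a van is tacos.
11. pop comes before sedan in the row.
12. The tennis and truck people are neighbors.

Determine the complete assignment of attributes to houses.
Solution:

House | Music | Sport | Food | Vehicle | Color
----------------------------------------------
  1   | pop | tennis | pasta | coupe | green
  2   | jazz | soccer | pizza | truck | blue
  3   | rock | golf | tacos | van | red
  4   | classical | swimming | sushi | sedan | yellow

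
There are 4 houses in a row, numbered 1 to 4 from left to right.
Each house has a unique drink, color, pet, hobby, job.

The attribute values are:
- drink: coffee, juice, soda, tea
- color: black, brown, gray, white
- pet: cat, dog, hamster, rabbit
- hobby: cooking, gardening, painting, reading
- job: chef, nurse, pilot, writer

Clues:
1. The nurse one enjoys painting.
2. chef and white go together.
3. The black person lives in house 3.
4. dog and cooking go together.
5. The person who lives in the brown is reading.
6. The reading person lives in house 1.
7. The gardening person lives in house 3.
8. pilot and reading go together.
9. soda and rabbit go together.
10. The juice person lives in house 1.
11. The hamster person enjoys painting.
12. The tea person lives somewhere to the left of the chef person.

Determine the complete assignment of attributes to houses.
Solution:

House | Drink | Color | Pet | Hobby | Job
-----------------------------------------
  1   | juice | brown | cat | reading | pilot
  2   | tea | gray | hamster | painting | nurse
  3   | soda | black | rabbit | gardening | writer
  4   | coffee | white | dog | cooking | chef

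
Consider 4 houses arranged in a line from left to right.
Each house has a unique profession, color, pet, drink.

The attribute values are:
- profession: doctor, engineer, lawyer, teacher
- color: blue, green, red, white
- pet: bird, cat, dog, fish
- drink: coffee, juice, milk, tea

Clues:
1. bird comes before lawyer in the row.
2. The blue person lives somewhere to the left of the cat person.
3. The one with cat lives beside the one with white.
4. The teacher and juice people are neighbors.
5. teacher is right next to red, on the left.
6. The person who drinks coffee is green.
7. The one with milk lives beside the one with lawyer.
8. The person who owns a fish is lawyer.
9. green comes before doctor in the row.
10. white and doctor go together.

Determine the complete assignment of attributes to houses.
Solution:

House | Profession | Color | Pet | Drink
----------------------------------------
  1   | teacher | blue | bird | milk
  2   | lawyer | red | fish | juice
  3   | engineer | green | cat | coffee
  4   | doctor | white | dog | tea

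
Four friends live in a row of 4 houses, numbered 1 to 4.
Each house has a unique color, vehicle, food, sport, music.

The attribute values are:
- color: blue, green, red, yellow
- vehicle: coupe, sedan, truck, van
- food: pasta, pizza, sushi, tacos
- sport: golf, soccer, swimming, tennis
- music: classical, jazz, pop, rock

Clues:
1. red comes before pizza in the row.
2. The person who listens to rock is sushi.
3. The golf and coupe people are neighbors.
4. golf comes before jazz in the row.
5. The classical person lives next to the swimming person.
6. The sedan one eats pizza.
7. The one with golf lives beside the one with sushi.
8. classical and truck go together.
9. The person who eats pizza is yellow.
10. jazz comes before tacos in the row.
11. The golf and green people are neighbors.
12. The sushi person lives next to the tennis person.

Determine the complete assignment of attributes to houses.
Solution:

House | Color | Vehicle | Food | Sport | Music
----------------------------------------------
  1   | red | truck | pasta | golf | classical
  2   | green | coupe | sushi | swimming | rock
  3   | yellow | sedan | pizza | tennis | jazz
  4   | blue | van | tacos | soccer | pop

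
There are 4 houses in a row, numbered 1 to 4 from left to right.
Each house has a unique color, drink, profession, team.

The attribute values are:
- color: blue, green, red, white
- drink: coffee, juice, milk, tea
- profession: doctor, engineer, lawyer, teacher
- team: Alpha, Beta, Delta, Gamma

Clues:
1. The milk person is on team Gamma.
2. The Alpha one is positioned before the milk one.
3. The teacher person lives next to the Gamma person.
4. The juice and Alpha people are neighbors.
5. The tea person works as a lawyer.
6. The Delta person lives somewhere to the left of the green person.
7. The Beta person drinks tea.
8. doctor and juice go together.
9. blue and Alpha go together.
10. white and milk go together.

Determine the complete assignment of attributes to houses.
Solution:

House | Color | Drink | Profession | Team
-----------------------------------------
  1   | red | juice | doctor | Delta
  2   | blue | coffee | teacher | Alpha
  3   | white | milk | engineer | Gamma
  4   | green | tea | lawyer | Beta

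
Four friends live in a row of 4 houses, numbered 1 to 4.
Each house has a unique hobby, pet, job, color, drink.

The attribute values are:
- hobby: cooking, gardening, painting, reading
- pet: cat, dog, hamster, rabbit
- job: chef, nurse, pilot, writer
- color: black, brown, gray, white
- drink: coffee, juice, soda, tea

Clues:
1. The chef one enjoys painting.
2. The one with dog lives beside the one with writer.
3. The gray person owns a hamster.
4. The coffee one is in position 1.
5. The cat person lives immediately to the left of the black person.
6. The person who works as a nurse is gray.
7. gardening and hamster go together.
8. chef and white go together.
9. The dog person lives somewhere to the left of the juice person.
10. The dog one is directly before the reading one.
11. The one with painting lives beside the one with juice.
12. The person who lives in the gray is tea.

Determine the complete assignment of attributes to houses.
Solution:

House | Hobby | Pet | Job | Color | Drink
-----------------------------------------
  1   | painting | dog | chef | white | coffee
  2   | reading | cat | writer | brown | juice
  3   | cooking | rabbit | pilot | black | soda
  4   | gardening | hamster | nurse | gray | tea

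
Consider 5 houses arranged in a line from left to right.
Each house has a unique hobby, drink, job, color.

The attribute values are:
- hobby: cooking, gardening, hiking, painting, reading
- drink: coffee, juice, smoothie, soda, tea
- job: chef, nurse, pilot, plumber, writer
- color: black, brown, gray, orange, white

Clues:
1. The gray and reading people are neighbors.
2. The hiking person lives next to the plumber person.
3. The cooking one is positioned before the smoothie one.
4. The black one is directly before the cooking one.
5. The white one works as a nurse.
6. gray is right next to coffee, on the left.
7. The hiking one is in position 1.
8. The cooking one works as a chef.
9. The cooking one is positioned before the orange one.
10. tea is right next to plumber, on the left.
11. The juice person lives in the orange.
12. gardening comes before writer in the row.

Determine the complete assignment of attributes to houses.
Solution:

House | Hobby | Drink | Job | Color
-----------------------------------
  1   | hiking | tea | pilot | gray
  2   | reading | coffee | plumber | black
  3   | cooking | soda | chef | brown
  4   | gardening | smoothie | nurse | white
  5   | painting | juice | writer | orange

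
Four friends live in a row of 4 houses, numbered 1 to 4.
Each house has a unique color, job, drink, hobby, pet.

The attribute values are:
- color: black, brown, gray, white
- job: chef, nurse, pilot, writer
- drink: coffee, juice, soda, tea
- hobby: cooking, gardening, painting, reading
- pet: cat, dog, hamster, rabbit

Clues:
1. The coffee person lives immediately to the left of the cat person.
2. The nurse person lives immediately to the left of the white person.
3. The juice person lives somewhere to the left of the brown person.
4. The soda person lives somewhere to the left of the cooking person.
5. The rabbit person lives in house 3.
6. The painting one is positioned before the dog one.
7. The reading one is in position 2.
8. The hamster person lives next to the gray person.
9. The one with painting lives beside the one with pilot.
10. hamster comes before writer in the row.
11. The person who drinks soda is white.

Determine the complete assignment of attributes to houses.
Solution:

House | Color | Job | Drink | Hobby | Pet
-----------------------------------------
  1   | black | chef | coffee | gardening | hamster
  2   | gray | nurse | juice | reading | cat
  3   | white | writer | soda | painting | rabbit
  4   | brown | pilot | tea | cooking | dog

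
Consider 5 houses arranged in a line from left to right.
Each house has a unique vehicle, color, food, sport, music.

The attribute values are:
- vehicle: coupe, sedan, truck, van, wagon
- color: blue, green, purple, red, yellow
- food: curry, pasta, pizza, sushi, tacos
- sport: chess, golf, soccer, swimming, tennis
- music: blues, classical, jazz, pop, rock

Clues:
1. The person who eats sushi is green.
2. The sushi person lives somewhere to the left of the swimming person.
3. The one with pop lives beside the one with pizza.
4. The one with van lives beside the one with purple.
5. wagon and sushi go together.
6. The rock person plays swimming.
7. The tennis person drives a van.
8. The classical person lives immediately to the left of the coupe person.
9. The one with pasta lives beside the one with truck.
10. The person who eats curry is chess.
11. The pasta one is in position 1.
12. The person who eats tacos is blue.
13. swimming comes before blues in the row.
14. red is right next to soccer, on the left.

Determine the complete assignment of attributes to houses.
Solution:

House | Vehicle | Color | Food | Sport | Music
----------------------------------------------
  1   | van | red | pasta | tennis | pop
  2   | truck | purple | pizza | soccer | jazz
  3   | wagon | green | sushi | golf | classical
  4   | coupe | blue | tacos | swimming | rock
  5   | sedan | yellow | curry | chess | blues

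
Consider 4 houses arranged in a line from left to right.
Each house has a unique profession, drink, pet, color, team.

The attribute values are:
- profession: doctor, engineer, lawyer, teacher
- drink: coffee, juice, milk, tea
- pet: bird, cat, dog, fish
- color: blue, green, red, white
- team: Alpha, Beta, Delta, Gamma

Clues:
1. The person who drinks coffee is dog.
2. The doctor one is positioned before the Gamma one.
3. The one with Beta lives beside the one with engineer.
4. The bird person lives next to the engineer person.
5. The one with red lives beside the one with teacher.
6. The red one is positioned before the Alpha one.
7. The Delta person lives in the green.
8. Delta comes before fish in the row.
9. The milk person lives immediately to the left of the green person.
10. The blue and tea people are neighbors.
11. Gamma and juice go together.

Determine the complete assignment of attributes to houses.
Solution:

House | Profession | Drink | Pet | Color | Team
-----------------------------------------------
  1   | doctor | milk | bird | blue | Beta
  2   | engineer | tea | cat | green | Delta
  3   | lawyer | juice | fish | red | Gamma
  4   | teacher | coffee | dog | white | Alpha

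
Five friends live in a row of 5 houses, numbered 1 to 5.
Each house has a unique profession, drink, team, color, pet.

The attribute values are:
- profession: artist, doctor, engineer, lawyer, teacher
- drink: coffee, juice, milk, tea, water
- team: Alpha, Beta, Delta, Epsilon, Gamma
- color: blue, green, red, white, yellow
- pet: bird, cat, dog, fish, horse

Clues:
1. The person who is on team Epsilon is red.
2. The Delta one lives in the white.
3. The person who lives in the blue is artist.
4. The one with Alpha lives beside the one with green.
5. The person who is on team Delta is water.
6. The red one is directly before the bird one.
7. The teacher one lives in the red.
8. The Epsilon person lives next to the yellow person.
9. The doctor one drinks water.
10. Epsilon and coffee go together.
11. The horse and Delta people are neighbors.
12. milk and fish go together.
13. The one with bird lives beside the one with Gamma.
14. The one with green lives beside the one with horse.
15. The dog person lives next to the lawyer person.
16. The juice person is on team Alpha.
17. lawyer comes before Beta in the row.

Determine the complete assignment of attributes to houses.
Solution:

House | Profession | Drink | Team | Color | Pet
-----------------------------------------------
  1   | teacher | coffee | Epsilon | red | dog
  2   | lawyer | juice | Alpha | yellow | bird
  3   | engineer | milk | Gamma | green | fish
  4   | artist | tea | Beta | blue | horse
  5   | doctor | water | Delta | white | cat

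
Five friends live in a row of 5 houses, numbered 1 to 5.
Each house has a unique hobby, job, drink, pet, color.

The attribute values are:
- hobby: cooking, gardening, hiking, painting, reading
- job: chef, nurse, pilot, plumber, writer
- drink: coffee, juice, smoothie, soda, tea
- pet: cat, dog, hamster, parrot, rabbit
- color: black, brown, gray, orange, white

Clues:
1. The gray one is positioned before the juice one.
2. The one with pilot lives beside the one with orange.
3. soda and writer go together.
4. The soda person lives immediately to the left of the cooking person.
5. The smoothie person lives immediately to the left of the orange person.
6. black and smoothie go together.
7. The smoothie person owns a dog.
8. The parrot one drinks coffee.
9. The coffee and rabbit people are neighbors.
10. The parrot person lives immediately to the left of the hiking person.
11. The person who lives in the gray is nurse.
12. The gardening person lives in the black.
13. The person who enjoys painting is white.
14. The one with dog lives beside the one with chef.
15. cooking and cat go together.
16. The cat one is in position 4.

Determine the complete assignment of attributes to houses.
Solution:

House | Hobby | Job | Drink | Pet | Color
-----------------------------------------
  1   | gardening | pilot | smoothie | dog | black
  2   | reading | chef | coffee | parrot | orange
  3   | hiking | writer | soda | rabbit | brown
  4   | cooking | nurse | tea | cat | gray
  5   | painting | plumber | juice | hamster | white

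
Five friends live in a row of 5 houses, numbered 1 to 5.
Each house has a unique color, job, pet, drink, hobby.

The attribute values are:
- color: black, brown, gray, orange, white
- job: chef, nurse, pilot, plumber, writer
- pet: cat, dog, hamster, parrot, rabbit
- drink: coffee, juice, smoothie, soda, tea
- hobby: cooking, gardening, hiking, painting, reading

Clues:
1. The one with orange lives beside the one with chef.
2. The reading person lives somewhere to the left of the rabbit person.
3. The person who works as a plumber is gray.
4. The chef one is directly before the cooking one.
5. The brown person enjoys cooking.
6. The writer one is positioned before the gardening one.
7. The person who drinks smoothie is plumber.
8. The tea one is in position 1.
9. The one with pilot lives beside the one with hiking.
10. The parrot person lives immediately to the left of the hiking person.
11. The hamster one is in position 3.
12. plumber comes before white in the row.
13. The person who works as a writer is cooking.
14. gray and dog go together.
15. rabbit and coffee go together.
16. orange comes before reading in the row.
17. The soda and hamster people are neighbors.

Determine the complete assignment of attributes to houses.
Solution:

House | Color | Job | Pet | Drink | Hobby
-----------------------------------------
  1   | orange | pilot | parrot | tea | painting
  2   | black | chef | cat | soda | hiking
  3   | brown | writer | hamster | juice | cooking
  4   | gray | plumber | dog | smoothie | reading
  5   | white | nurse | rabbit | coffee | gardening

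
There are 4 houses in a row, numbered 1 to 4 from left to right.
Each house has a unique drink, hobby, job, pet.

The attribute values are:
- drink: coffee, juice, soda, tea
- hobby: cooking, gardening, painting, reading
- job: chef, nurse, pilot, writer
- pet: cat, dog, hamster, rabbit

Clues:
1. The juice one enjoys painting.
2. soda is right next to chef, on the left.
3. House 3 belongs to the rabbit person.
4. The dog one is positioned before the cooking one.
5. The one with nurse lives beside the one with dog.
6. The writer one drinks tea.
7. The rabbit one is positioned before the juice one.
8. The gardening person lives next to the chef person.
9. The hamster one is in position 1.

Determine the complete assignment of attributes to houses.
Solution:

House | Drink | Hobby | Job | Pet
---------------------------------
  1   | soda | gardening | nurse | hamster
  2   | coffee | reading | chef | dog
  3   | tea | cooking | writer | rabbit
  4   | juice | painting | pilot | cat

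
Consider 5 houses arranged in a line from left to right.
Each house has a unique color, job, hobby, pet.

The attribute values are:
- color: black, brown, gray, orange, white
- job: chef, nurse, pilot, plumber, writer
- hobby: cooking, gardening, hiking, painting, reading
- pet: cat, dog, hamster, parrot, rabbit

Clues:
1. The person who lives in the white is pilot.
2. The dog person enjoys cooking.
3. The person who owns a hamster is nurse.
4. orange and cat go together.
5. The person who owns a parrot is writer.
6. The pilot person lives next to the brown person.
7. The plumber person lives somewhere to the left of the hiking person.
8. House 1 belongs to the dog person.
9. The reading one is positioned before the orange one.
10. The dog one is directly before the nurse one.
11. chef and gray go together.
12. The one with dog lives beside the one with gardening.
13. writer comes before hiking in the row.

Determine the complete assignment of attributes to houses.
Solution:

House | Color | Job | Hobby | Pet
---------------------------------
  1   | white | pilot | cooking | dog
  2   | brown | nurse | gardening | hamster
  3   | black | writer | reading | parrot
  4   | orange | plumber | painting | cat
  5   | gray | chef | hiking | rabbit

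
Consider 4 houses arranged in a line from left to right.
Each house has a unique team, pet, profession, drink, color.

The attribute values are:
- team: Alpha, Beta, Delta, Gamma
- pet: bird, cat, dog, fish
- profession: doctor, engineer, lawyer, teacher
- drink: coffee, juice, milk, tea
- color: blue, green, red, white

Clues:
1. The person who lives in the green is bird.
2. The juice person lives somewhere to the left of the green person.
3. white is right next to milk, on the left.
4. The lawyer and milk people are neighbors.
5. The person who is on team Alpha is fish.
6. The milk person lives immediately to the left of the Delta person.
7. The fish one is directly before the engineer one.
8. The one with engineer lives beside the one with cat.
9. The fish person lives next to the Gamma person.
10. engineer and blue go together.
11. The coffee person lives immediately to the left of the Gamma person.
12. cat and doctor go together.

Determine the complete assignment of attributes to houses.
Solution:

House | Team | Pet | Profession | Drink | Color
-----------------------------------------------
  1   | Alpha | fish | lawyer | coffee | white
  2   | Gamma | dog | engineer | milk | blue
  3   | Delta | cat | doctor | juice | red
  4   | Beta | bird | teacher | tea | green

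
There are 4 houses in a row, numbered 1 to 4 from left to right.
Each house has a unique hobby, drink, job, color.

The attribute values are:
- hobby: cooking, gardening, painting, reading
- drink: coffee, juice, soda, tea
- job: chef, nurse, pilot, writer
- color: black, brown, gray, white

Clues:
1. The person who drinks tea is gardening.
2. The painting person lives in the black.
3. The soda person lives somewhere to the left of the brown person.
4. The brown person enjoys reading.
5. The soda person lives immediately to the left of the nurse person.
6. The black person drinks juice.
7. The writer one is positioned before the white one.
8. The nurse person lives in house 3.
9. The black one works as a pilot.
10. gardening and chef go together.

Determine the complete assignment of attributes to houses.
Solution:

House | Hobby | Drink | Job | Color
-----------------------------------
  1   | painting | juice | pilot | black
  2   | cooking | soda | writer | gray
  3   | reading | coffee | nurse | brown
  4   | gardening | tea | chef | white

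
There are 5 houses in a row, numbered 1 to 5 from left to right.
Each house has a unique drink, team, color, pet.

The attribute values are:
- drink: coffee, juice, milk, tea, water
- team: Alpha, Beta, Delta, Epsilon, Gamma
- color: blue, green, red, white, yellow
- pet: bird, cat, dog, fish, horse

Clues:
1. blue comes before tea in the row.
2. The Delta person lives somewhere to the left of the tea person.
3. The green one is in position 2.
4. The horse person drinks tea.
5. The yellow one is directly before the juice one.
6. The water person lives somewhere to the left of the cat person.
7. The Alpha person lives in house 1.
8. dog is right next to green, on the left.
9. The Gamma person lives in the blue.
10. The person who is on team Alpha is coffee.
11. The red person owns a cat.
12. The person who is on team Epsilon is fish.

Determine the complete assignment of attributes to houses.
Solution:

House | Drink | Team | Color | Pet
----------------------------------
  1   | coffee | Alpha | yellow | dog
  2   | juice | Epsilon | green | fish
  3   | water | Gamma | blue | bird
  4   | milk | Delta | red | cat
  5   | tea | Beta | white | horse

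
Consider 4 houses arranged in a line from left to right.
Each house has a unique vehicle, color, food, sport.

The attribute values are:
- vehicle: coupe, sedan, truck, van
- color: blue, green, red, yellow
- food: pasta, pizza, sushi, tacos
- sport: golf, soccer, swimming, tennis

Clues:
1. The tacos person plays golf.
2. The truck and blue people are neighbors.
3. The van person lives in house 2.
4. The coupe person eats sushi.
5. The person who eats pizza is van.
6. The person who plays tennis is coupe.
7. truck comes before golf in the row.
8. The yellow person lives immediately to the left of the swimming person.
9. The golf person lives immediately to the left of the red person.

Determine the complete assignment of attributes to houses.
Solution:

House | Vehicle | Color | Food | Sport
--------------------------------------
  1   | truck | yellow | pasta | soccer
  2   | van | blue | pizza | swimming
  3   | sedan | green | tacos | golf
  4   | coupe | red | sushi | tennis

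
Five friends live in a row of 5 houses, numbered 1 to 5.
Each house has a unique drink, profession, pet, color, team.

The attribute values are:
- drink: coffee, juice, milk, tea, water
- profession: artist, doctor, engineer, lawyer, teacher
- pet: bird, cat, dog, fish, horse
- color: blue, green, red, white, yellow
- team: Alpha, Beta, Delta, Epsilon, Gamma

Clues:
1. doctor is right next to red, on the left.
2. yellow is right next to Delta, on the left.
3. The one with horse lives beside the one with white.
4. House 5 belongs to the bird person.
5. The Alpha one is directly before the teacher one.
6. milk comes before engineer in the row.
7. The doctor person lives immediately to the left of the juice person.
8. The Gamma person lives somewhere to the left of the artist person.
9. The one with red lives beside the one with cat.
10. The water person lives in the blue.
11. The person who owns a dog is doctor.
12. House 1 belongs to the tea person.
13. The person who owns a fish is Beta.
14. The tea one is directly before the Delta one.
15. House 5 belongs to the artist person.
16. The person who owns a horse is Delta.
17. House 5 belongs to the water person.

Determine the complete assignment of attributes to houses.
Solution:

House | Drink | Profession | Pet | Color | Team
-----------------------------------------------
  1   | tea | doctor | dog | yellow | Alpha
  2   | juice | teacher | horse | red | Delta
  3   | milk | lawyer | cat | white | Gamma
  4   | coffee | engineer | fish | green | Beta
  5   | water | artist | bird | blue | Epsilon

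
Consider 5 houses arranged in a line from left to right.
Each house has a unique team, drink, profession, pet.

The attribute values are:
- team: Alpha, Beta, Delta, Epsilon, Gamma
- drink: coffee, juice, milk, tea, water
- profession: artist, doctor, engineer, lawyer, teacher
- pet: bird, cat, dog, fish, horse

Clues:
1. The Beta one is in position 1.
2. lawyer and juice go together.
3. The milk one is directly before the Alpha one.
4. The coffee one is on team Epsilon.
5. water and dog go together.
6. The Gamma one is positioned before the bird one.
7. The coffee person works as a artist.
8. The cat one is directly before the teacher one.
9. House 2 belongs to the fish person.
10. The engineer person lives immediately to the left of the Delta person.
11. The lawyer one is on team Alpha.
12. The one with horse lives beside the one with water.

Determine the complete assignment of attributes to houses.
Solution:

House | Team | Drink | Profession | Pet
---------------------------------------
  1   | Beta | tea | engineer | cat
  2   | Delta | milk | teacher | fish
  3   | Alpha | juice | lawyer | horse
  4   | Gamma | water | doctor | dog
  5   | Epsilon | coffee | artist | bird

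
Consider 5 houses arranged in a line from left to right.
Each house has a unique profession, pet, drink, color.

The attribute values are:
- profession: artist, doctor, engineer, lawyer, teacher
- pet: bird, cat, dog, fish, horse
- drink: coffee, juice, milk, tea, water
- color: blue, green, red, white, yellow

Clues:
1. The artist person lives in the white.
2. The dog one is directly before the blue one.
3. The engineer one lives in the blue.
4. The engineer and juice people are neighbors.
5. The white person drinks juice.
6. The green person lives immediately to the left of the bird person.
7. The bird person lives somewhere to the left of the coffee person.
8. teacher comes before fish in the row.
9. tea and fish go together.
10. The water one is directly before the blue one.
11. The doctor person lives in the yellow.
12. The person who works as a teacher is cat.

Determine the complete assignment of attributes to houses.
Solution:

House | Profession | Pet | Drink | Color
----------------------------------------
  1   | lawyer | dog | water | green
  2   | engineer | bird | milk | blue
  3   | artist | horse | juice | white
  4   | teacher | cat | coffee | red
  5   | doctor | fish | tea | yellow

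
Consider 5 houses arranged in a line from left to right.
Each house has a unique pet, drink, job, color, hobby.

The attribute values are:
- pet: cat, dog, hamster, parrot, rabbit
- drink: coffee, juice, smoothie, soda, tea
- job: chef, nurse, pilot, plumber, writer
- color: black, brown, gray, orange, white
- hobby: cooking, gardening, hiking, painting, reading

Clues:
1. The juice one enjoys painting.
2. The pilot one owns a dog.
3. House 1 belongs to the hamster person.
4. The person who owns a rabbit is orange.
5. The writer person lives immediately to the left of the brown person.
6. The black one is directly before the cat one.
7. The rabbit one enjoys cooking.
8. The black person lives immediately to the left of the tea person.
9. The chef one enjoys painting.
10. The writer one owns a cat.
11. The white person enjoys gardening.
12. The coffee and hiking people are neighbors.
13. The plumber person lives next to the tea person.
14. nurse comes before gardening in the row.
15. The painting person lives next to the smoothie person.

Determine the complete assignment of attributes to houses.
Solution:

House | Pet | Drink | Job | Color | Hobby
-----------------------------------------
  1   | hamster | coffee | plumber | black | reading
  2   | cat | tea | writer | gray | hiking
  3   | parrot | juice | chef | brown | painting
  4   | rabbit | smoothie | nurse | orange | cooking
  5   | dog | soda | pilot | white | gardening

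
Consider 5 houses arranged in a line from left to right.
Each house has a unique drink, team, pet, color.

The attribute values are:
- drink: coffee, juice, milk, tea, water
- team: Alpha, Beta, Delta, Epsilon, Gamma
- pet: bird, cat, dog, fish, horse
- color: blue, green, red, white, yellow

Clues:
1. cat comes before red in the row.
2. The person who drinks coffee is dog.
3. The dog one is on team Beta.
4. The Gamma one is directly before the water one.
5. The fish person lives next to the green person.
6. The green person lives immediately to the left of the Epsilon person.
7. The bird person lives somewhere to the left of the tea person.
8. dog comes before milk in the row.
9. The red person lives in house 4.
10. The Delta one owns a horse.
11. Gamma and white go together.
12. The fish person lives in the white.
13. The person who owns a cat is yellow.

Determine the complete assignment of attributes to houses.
Solution:

House | Drink | Team | Pet | Color
----------------------------------
  1   | juice | Gamma | fish | white
  2   | water | Alpha | bird | green
  3   | tea | Epsilon | cat | yellow
  4   | coffee | Beta | dog | red
  5   | milk | Delta | horse | blue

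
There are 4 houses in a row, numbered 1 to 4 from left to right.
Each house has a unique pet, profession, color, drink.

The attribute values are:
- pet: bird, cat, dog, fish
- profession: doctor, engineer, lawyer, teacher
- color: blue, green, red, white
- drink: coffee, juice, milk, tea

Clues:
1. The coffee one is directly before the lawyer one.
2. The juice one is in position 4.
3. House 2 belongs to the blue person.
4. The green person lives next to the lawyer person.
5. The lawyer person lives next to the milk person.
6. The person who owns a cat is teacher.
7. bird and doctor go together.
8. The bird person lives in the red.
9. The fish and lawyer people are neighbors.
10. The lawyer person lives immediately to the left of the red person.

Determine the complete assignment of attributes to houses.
Solution:

House | Pet | Profession | Color | Drink
----------------------------------------
  1   | fish | engineer | green | coffee
  2   | dog | lawyer | blue | tea
  3   | bird | doctor | red | milk
  4   | cat | teacher | white | juice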